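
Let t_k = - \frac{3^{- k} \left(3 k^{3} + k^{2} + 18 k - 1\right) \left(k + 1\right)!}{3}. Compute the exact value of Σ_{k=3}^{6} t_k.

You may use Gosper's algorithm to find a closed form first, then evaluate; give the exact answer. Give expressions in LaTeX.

Ratio r(k) = (k + 2)*(18*k + 3*(k + 1)**3 + (k + 1)**2 + 17)/(3*(3*k**3 + k**2 + 18*k - 1)).
Gosper form: A/B · C(k+1)/C(k) with A=k/3 + 2/3, B=1, C=k**3 + k**2/3 + 6*k - 1/3.
Need (k/3 + 2/3)·f(k+1) − (1)·f(k) = k**3 + k**2/3 + 6*k - 1/3.
Bound: deg f ≤ 2.
A polynomial solution: f(k) = 3*k**2 - 2*k + 3.
So s_k = (B(k−1)f/C)·t_k = (3*(3*k**2 - 2*k + 3)/(3*k**3 + k**2 + 18*k - 1))·t_k = -(3*k**2 - 2*k + 3)*factorial(k + 1)/3**k.
Δs = -(3*k**3 + k**2 + 18*k - 1)*factorial(k + 1)/(3*3**k), as required.
Σ_(k=3)^(6) t_k = s_(7) − s_(3) = -609280/243 − (-64/3) = -604096/243.

Σ = -604096/243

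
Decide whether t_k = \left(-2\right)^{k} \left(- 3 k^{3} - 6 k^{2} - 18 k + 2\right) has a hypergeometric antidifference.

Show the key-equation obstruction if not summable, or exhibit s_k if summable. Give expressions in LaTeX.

Yes. s_k = \left(-2\right)^{k} \left(k^{3} + 4 k - 4\right).

Ratio r(k) = 2*(-3*k**3 - 15*k**2 - 39*k - 25)/(3*k**3 + 6*k**2 + 18*k - 2).
Factor: A=-2; B=1; C=k**3 + 2*k**2 + 6*k - 2/3.
Key eq: (-2)·f(k+1) = (1)·f(k) + (k**3 + 2*k**2 + 6*k - 2/3).
d = 3 from the (0,0,3) case.
Solve for f: f(k) = -(k**3 + 4*k - 4)/3 (degree 3 ≤ 3).
Certificate R = B(k−1)f/C = -(k**3 + 4*k - 4)/(3*k**3 + 6*k**2 + 18*k - 2) gives s_k = (-2)**k*(k**3 + 4*k - 4).
s_(k+1) − s_k = (-2)**k*(-k**3 - 12*k - 2*(k + 1)**3 + 4) = t_k.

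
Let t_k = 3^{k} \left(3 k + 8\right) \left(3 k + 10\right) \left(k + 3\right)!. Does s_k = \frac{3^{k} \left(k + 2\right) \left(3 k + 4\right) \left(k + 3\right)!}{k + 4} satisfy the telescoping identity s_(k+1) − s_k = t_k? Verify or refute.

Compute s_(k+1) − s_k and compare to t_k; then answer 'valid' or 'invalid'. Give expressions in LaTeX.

Invalid: residual - \frac{2 \cdot 3^{k} \left(9 k^{3} + 90 k^{2} + 293 k + 316\right) \left(k + 3\right)!}{\left(k + 4\right) \left(k + 5\right)} ≠ 0.

s_(k+1) = 3**(k + 1)*(k + 3)*(3*k + 7)*factorial(k + 4)/(k + 5)
s_(k+1) − s_k = 3**k*(9*k**4 + 117*k**3 + 566*k**2 + 1214*k + 968)*factorial(k + 3)/((k + 4)*(k + 5))
(s_(k+1) − s_k) − t_k = -2*3**k*(9*k**3 + 90*k**2 + 293*k + 316)*factorial(k + 3)/((k + 4)*(k + 5))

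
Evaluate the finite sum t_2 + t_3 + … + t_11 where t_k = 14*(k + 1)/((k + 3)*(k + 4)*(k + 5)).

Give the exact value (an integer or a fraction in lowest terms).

Σ = 21/20

r(k) = (k + 2)*(k + 3)/((k + 1)*(k + 6)) after simplifying.
So A=k + 3 and B=k + 6, with C=k + 1.
Set up (k + 3)·f(k+1) − (k + 5)·f(k) − (k + 1) = 0.
From deg A=1, deg B=1, deg C=1: d=2.
Coefficient equations give f(k) = k*(k + 1)/6.
R(k) = B(k−1)·f(k)/C(k) = k*(k + 5)/6; s_k = R·t_k = 7*k*(k + 1)/(3*(k + 3)*(k + 4)).
Δs = 14*(k + 1)/(k**3 + 12*k**2 + 47*k + 60), as required.
Evaluate s at k=12 and k=2: 91/60 and 7/15; difference 21/20.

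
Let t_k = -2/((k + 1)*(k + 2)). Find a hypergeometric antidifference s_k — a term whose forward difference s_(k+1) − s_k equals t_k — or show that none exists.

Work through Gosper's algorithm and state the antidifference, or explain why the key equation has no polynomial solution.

s_k = -2*k/(k + 1)

The ratio is (k + 1)/(k + 3).
Gosper form: A/B · C(k+1)/C(k) with A=k + 1, B=k + 3, C=1.
f must satisfy (k + 1)·f(k+1) − (k + 2)·f(k) = 1.
deg f ≤ 1 (via 1,1,0).
Solve for f: f(k) = k (degree 1 ≤ 1).
Get s_k = R·t_k = -2*k/(k + 1) with R(k) = B(k−1)f(k)/C(k) = k*(k + 2).
Verify: -2/(k**2 + 3*k + 2) matches t_k.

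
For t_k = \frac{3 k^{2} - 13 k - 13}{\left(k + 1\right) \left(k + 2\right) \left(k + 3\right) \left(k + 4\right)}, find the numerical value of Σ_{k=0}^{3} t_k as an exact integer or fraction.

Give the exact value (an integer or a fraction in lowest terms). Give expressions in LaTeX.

Compute t_(k+1)/t_k: get (k + 1)*(13*k - 3*(k + 1)**2 + 26)/((k + 5)*(-3*k**2 + 13*k + 13)).
A = k + 1, B = k + 5, C = k**2 - 13*k/3 - 13/3.
f must satisfy (k + 1)·f(k+1) − (k + 4)·f(k) = k**2 - 13*k/3 - 13/3.
d = 3 from the (1,1,2) case.
Solving with deg f ≤ 3: f(k) = -k*(2*k**2 + 21*k + 16)/9.
R(k) = B(k−1)·f(k)/C(k) = -k*(k + 4)*(2*k**2 + 21*k + 16)/(3*(3*k**2 - 13*k - 13)); s_k = R·t_k = k*(-2*k**2 - 21*k - 16)/(3*(k + 1)*(k + 2)*(k + 3)).
Check: Δs_k = (3*k**2 - 13*k - 13)/(k**4 + 10*k**3 + 35*k**2 + 50*k + 24). ✓
Σ_(k=0)^(3) t_k = s_(4) − s_(0) = -88/105 − (0) = -88/105.

Σ = -88/105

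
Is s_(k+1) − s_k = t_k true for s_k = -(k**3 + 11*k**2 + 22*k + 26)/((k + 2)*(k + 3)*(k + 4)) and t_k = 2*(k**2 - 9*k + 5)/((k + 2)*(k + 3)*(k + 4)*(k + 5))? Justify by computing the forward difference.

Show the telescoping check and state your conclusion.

s_(k+1) = (-22*k - (k + 1)**3 - 11*(k + 1)**2 - 48)/((k + 3)*(k + 4)*(k + 5))
s_(k+1) − s_k = 2*(k**2 - 9*k + 5)/(k**4 + 14*k**3 + 71*k**2 + 154*k + 120)
(s_(k+1) − s_k) − t_k = 0

Valid: the claim telescopes to t_k.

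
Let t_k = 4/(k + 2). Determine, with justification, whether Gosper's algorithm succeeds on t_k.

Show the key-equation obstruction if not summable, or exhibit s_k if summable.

No; the coefficient equations for f are inconsistent.

Compute t_(k+1)/t_k: get (k + 2)/(k + 3).
Gosper form: A/B · C(k+1)/C(k) with A=k + 2, B=k + 3, C=1.
f must satisfy (k + 2)·f(k+1) − (k + 2)·f(k) = 1.
d = 0 from the (1,1,0) case.
Put f(k) = c0: A·f(k+1) − B(k−1)·f(k) − C = -1; need -1 = 0 — inconsistent ⇒ no f, not summable.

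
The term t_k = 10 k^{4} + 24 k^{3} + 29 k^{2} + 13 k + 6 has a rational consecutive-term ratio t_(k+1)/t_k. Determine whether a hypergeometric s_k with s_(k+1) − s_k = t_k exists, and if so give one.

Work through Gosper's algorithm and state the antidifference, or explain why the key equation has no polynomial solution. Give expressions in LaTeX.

The ratio is (10*k**4 + 64*k**3 + 161*k**2 + 183*k + 82)/(10*k**4 + 24*k**3 + 29*k**2 + 13*k + 6).
Gosper form: A/B · C(k+1)/C(k) with A=1, B=1, C=k**4 + 12*k**3/5 + 29*k**2/10 + 13*k/10 + 3/5.
f must satisfy (1)·f(k+1) − (1)·f(k) = k**4 + 12*k**3/5 + 29*k**2/10 + 13*k/10 + 3/5.
deg f ≤ 5 (via 0,0,4).
Match coefficients ⇒ f(k) = k*(2*k**4 + k**3 + k**2 - 2*k + 4)/10.
Get s_k = R·t_k = k*(2*k**4 + k**3 + k**2 - 2*k + 4) with R(k) = B(k−1)f(k)/C(k) = k*(2*k**4 + k**3 + k**2 - 2*k + 4)/(10*k**4 + 24*k**3 + 29*k**2 + 13*k + 6).
s_(k+1) − s_k = 10*k**4 + 24*k**3 + 29*k**2 + 13*k + 6 = t_k.

s_k = k \left(2 k^{4} + k^{3} + k^{2} - 2 k + 4\right)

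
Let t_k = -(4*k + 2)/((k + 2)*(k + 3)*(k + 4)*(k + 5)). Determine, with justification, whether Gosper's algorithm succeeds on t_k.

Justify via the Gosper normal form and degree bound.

Yes. s_k = -k*(k**2 + 9*k + 2)/(12*(k + 2)*(k + 3)*(k + 4)).

The ratio is (k + 2)*(2*k + 3)/((k + 6)*(2*k + 1)).
A = k + 2, B = k + 6, C = k + 1/2.
f must satisfy (k + 2)·f(k+1) − (k + 5)·f(k) = k + 1/2.
Bound: deg f ≤ 3.
Solve for f: f(k) = k*(k**2 + 9*k + 2)/48 (degree 3 ≤ 3).
Certificate R = B(k−1)f/C = k*(k + 5)*(k**2 + 9*k + 2)/(24*(2*k + 1)) gives s_k = -k*(k**2 + 9*k + 2)/(12*(k + 2)*(k + 3)*(k + 4)).
s_(k+1) − s_k = 2*(-2*k - 1)/(k**4 + 14*k**3 + 71*k**2 + 154*k + 120) = t_k.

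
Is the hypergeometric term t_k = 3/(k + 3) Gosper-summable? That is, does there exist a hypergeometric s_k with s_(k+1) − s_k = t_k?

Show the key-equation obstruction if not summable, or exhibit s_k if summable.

No; the coefficient equations for f are inconsistent.

Ratio r(k) = (k + 3)/(k + 4).
Normal form (A,B,C) = (k + 3, k + 4, 1).
Need (k + 3)·f(k+1) − (k + 3)·f(k) = 1.
Degrees (1,1,0) ⇒ d ≤ 0.
Put f(k) = c0: A·f(k+1) − B(k−1)·f(k) − C = -1; need -1 = 0 — inconsistent ⇒ no f, not summable.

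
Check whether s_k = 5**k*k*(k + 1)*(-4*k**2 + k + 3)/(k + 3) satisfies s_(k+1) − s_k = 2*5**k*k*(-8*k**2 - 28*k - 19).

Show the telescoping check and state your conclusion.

Invalid: residual 2*5**k*k*(16*k**3 + 100*k**2 + 207*k + 117)/(k**2 + 7*k + 12) ≠ 0.

s_(k+1) = 5**(k + 1)*(k + 1)*(k + 2)*(k - 4*(k + 1)**2 + 4)/(k + 4)
s_(k+1) − s_k = 2*5**k*k*(-8*k**4 - 68*k**3 - 211*k**2 - 262*k - 111)/(k**2 + 7*k + 12)
(s_(k+1) − s_k) − t_k = 2*5**k*k*(16*k**3 + 100*k**2 + 207*k + 117)/(k**2 + 7*k + 12)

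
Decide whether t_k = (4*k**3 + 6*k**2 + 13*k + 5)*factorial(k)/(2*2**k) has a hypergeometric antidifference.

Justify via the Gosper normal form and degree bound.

Yes. s_k = (4*k**2 + 2*k + 1)*factorial(k)/2**k.

Ratio r(k) = (4*k**4 + 22*k**3 + 55*k**2 + 65*k + 28)/(2*(4*k**3 + 6*k**2 + 13*k + 5)).
A = k/2 + 1/2, B = 1, C = k**3 + 3*k**2/2 + 13*k/4 + 5/4.
Need (k/2 + 1/2)·f(k+1) − (1)·f(k) = k**3 + 3*k**2/2 + 13*k/4 + 5/4.
Bound: deg f ≤ 2.
Coefficient equations give f(k) = (4*k**2 + 2*k + 1)/2.
R(k) = B(k−1)·f(k)/C(k) = 2*(4*k**2 + 2*k + 1)/(4*k**3 + 6*k**2 + 13*k + 5); s_k = R·t_k = (4*k**2 + 2*k + 1)*factorial(k)/2**k.
Check: Δs_k = (4*k**3 + 6*k**2 + 13*k + 5)*factorial(k)/(2*2**k). ✓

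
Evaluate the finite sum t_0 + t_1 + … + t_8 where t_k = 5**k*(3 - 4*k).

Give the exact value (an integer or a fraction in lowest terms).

t_(k+1)/t_k = 5*(4*k + 1)/(4*k - 3).
A = 5, B = 1, C = k - 3/4.
Set up (5)·f(k+1) − (1)·f(k) − (k - 3/4) = 0.
d = 1 from the (0,0,1) case.
Coefficient equations give f(k) = (k - 2)/4.
Get s_k = R·t_k = 5**k*(2 - k) with R(k) = B(k−1)f(k)/C(k) = (k - 2)/(4*k - 3).
s_(k+1) − s_k = 5**k*(3 - 4*k) = t_k.
Telescoping: Σ = s_(9) − s_(0) = -13671875 − (2) = -13671877.

Σ = -13671877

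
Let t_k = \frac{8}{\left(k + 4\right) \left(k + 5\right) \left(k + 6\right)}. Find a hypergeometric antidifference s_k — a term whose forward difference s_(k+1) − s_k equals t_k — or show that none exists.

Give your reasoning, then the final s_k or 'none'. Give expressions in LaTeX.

Compute t_(k+1)/t_k: get (k + 4)/(k + 7).
Factor: A=k + 4; B=k + 7; C=1.
f must satisfy (k + 4)·f(k+1) − (k + 6)·f(k) = 1.
From deg A=1, deg B=1, deg C=0: d=2.
Match coefficients ⇒ f(k) = k*(k + 9)/40.
Then R = B(k−1)f/C = k*(k + 6)*(k + 9)/40, so s_k = R(k)·t_k = k*(k + 9)/(5*(k + 4)*(k + 5)).
Verify: 8/(k**3 + 15*k**2 + 74*k + 120) matches t_k.

s_k = \frac{k \left(k + 9\right)}{5 \left(k + 4\right) \left(k + 5\right)}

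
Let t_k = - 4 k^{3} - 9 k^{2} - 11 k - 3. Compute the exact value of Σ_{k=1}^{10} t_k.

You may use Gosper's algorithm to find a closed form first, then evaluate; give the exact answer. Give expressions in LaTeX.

Ratio r(k) = (4*k**3 + 21*k**2 + 41*k + 27)/(4*k**3 + 9*k**2 + 11*k + 3).
So A=1 and B=1, with C=k**3 + 9*k**2/4 + 11*k/4 + 3/4.
f must satisfy (1)·f(k+1) − (1)·f(k) = k**3 + 9*k**2/4 + 11*k/4 + 3/4.
Bound: deg f ≤ 4.
Coefficient equations give f(k) = k*(k**3 + k**2 + 2*k - 1)/4.
So s_k = (B(k−1)f/C)·t_k = (k*(k**3 + k**2 + 2*k - 1)/(4*k**3 + 9*k**2 + 11*k + 3))·t_k = k*(-k**3 - k**2 - 2*k + 1).
Verify: -4*k**3 - 9*k**2 - 11*k - 3 matches t_k.
Σ_(k=1)^(10) t_k = s_(11) − s_(1) = -16203 − (-3) = -16200.

Σ = -16200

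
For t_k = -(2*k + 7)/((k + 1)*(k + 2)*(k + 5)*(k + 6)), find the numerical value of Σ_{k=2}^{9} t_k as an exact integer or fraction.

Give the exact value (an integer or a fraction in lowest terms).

The ratio is (k + 1)*(k + 5)*(2*k + 9)/((k + 3)*(k + 7)*(2*k + 7)).
Factor: A=k + 1; B=k + 7; C=k**3 + 21*k**2/2 + 73*k/2 + 42.
Key eq: (k + 1)·f(k+1) = (k + 6)·f(k) + (k**3 + 21*k**2/2 + 73*k/2 + 42).
Degrees (1,1,3) ⇒ d ≤ 5.
Match coefficients ⇒ f(k) = k*(k + 2)*(k + 3)*(k + 4)*(k + 6)/10.
Then R = B(k−1)f/C = k*(k + 2)*(k + 6)**2/(5*(2*k + 7)), so s_k = R(k)·t_k = k*(-k - 6)/(5*(k**2 + 6*k + 5)).
Δs = (-2*k - 7)/(k**4 + 14*k**3 + 65*k**2 + 112*k + 60), as required.
Evaluate s at k=10 and k=2: -32/165 and -16/105; difference -16/385.

Σ = -16/385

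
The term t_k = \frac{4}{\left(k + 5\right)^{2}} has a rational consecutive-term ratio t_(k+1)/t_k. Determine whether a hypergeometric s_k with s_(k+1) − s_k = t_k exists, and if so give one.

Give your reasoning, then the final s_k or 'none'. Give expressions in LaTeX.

Compute t_(k+1)/t_k: get (k + 5)**2/(k + 6)**2.
So A=k**2 + 10*k + 25 and B=k**2 + 12*k + 36, with C=1.
Key eq: (k**2 + 10*k + 25)·f(k+1) = (k**2 + 10*k + 25)·f(k) + (1).
d = 0 from the (2,2,0) case.
f = c0 ⇒ A·f(k+1) − B(k−1)·f(k) − C = -1. The system {-1 = 0} is inconsistent; no antidifference.

no hypergeometric antidifference exists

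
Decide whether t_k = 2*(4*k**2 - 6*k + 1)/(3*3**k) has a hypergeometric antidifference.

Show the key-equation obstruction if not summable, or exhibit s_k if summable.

Step 1: r(k) = (4*k**2 + 2*k - 1)/(3*(4*k**2 - 6*k + 1)).
Take A(k)=1/3, B(k)=1, C(k)=k**2 - 3*k/2 + 1/4.
Key eq: (1/3)·f(k+1) = (1)·f(k) + (k**2 - 3*k/2 + 1/4).
Bound: deg f ≤ 2.
Coefficient equations give f(k) = -3*(2*k**2 - k + 1)/4.
Certificate R = B(k−1)f/C = -3*(2*k**2 - k + 1)/(4*k**2 - 6*k + 1) gives s_k = 2*(-2*k**2 + k - 1)/3**k.
s_(k+1) − s_k = 2*(4*k**2 - 6*k + 1)/(3*3**k) = t_k.

Yes. s_k = 2*(-2*k**2 + k - 1)/3**k.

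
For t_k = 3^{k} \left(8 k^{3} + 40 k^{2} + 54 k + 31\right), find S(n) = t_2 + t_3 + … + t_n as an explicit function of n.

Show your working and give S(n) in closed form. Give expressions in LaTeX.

r(k) = 3*(8*k**3 + 64*k**2 + 158*k + 133)/(8*k**3 + 40*k**2 + 54*k + 31) after simplifying.
Normal form (A,B,C) = (3, 1, k**3 + 5*k**2 + 27*k/4 + 31/8).
Solve (3)·f(k+1) − (1)·f(k) = k**3 + 5*k**2 + 27*k/4 + 31/8.
From deg A=0, deg B=0, deg C=3: d=3.
Coefficient equations give f(k) = (4*k**3 + 2*k**2 + 3*k + 2)/8.
So s_k = (B(k−1)f/C)·t_k = ((4*k**3 + 2*k**2 + 3*k + 2)/(8*k**3 + 40*k**2 + 54*k + 31))·t_k = 3**k*(4*k**3 + 2*k**2 + 3*k + 2).
s_(k+1) − s_k = 3**k*(8*k**3 + 40*k**2 + 54*k + 31) = t_k.
Telescope: S(n) = s_(n+1) − s_(2) = 3**(n + 1)*(4*n**3 + 14*n**2 + 19*n + 11) − (432) = 12*3**n*n**3 + 42*3**n*n**2 + 57*3**n*n + 33*3**n - 432.

S(n) = 12 \cdot 3^{n} n^{3} + 42 \cdot 3^{n} n^{2} + 57 \cdot 3^{n} n + 33 \cdot 3^{n} - 432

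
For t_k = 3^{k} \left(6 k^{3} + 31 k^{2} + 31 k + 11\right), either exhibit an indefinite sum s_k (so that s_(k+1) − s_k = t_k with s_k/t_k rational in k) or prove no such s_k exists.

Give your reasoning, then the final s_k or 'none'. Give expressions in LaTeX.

Step 1: r(k) = 3*(6*k**3 + 49*k**2 + 111*k + 79)/(6*k**3 + 31*k**2 + 31*k + 11).
A = 3, B = 1, C = k**3 + 31*k**2/6 + 31*k/6 + 11/6.
Need (3)·f(k+1) − (1)·f(k) = k**3 + 31*k**2/6 + 31*k/6 + 11/6.
Degrees (0,0,3) ⇒ d ≤ 3.
Solving with deg f ≤ 3: f(k) = (3*k**3 + 2*k**2 - 4*k + 4)/6.
So s_k = (B(k−1)f/C)·t_k = ((3*k**3 + 2*k**2 - 4*k + 4)/(6*k**3 + 31*k**2 + 31*k + 11))·t_k = 3**k*(3*k**3 + 2*k**2 - 4*k + 4).
Verify: 3**k*(6*k**3 + 31*k**2 + 31*k + 11) matches t_k.

s_k = 3^{k} \left(3 k^{3} + 2 k^{2} - 4 k + 4\right)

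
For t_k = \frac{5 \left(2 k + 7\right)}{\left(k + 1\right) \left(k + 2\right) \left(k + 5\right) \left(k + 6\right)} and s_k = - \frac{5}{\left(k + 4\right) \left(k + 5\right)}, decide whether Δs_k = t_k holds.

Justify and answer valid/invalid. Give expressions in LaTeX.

s_(k+1) = -5/((k + 5)*(k + 6))
s_(k+1) − s_k = 10/(k**3 + 15*k**2 + 74*k + 120)
(s_(k+1) − s_k) − t_k = 15*(-3*k - 8)/(k**5 + 18*k**4 + 121*k**3 + 372*k**2 + 508*k + 240)

Invalid: residual \frac{15 \left(- 3 k - 8\right)}{k^{5} + 18 k^{4} + 121 k^{3} + 372 k^{2} + 508 k + 240} ≠ 0.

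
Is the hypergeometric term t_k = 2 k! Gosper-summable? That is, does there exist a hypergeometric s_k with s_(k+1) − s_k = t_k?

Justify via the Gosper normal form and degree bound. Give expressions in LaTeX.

Compute t_(k+1)/t_k: get k + 1.
Take A(k)=k + 1, B(k)=1, C(k)=1.
f must satisfy (k + 1)·f(k+1) − (1)·f(k) = 1.
Degrees (1,0,0) ⇒ d ≤ -1.
deg f ≤ -1 is impossible — no certificate.

No. Not Gosper-summable.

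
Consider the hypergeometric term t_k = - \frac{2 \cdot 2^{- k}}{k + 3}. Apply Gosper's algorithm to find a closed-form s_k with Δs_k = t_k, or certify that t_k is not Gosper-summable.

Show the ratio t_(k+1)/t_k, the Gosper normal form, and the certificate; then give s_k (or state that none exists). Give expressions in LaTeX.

none (Gosper's algorithm certifies no s_k)

t_(k+1)/t_k = (k + 3)/(2*(k + 4)).
Take A(k)=k/2 + 3/2, B(k)=k + 4, C(k)=1.
Need (k/2 + 3/2)·f(k+1) − (k + 3)·f(k) = 1.
Degrees (1,1,0) ⇒ d ≤ -1.
Negative degree bound (-1): no f exists, t_k not Gosper-summable.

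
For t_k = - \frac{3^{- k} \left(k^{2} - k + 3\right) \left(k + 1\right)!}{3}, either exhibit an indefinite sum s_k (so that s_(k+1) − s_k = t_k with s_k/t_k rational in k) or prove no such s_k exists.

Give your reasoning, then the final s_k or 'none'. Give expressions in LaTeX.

s_k = - 3^{- k} \left(k - 1\right) \left(k + 1\right)!

t_(k+1)/t_k = (k + 2)*(-k + (k + 1)**2 + 2)/(3*(k**2 - k + 3)).
A = k/3 + 2/3, B = 1, C = k**2 - k + 3.
Need (k/3 + 2/3)·f(k+1) − (1)·f(k) = k**2 - k + 3.
d = 1 from the (1,0,2) case.
Match coefficients ⇒ f(k) = 3*(k - 1).
R(k) = B(k−1)·f(k)/C(k) = 3*(k - 1)/(k**2 - k + 3); s_k = R·t_k = -(k - 1)*factorial(k + 1)/3**k.
Verify: -(k**2 - k + 3)*factorial(k + 1)/(3*3**k) matches t_k.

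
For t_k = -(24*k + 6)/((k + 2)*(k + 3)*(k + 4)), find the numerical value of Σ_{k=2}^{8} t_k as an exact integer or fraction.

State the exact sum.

Σ = -21/11

t_(k+1)/t_k = (k + 2)*(4*k + 5)/((k + 5)*(4*k + 1)).
So A=k + 2 and B=k + 5, with C=k + 1/4.
Key eq: (k + 2)·f(k+1) = (k + 4)·f(k) + (k + 1/4).
d = 2 from the (1,1,1) case.
Match coefficients ⇒ f(k) = k*(3*k - 1)/16.
So s_k = (B(k−1)f/C)·t_k = (k*(k + 4)*(3*k - 1)/(4*(4*k + 1)))·t_k = -3*k*(3*k - 1)/(2*(k + 2)*(k + 3)).
Δs = 6*(-4*k - 1)/(k**3 + 9*k**2 + 26*k + 24), as required.
Evaluate s at k=9 and k=2: -117/44 and -3/4; difference -21/11.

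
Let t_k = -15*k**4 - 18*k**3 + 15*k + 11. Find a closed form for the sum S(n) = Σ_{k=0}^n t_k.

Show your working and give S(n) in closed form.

Ratio r(k) = (-15*k + 15*(k + 1)**4 + 18*(k + 1)**3 - 26)/(15*k**4 + 18*k**3 - 15*k - 11).
Take A(k)=1, B(k)=1, C(k)=k**4 + 6*k**3/5 - k - 11/15.
Set up (1)·f(k+1) − (1)·f(k) − (k**4 + 6*k**3/5 - k - 11/15) = 0.
Bound: deg f ≤ 5.
Match coefficients ⇒ f(k) = k*(3*k**4 - 3*k**3 - 4*k**2 - 3*k - 4)/15.
R(k) = B(k−1)·f(k)/C(k) = k*(3*k**4 - 3*k**3 - 4*k**2 - 3*k - 4)/(15*k**4 + 18*k**3 - 15*k - 11); s_k = R·t_k = k*(-3*k**4 + 3*k**3 + 4*k**2 + 3*k + 4).
s_(k+1) − s_k = -15*k**4 - 18*k**3 + 15*k + 11 = t_k.
Σ_(k=0)^n t_k = s_(n+1) − s_(0) = (-3*n**5 - 12*n**4 - 14*n**3 + 3*n**2 + 19*n + 11) − (0), i.e. -3*n**5 - 12*n**4 - 14*n**3 + 3*n**2 + 19*n + 11.

S(n) = -3*n**5 - 12*n**4 - 14*n**3 + 3*n**2 + 19*n + 11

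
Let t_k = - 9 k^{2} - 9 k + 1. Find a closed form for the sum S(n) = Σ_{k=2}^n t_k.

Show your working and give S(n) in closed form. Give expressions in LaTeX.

The ratio is (9*k**2 + 27*k + 17)/(9*k**2 + 9*k - 1).
So A=1 and B=1, with C=k**2 + k - 1/9.
Need (1)·f(k+1) − (1)·f(k) = k**2 + k - 1/9.
Degrees (0,0,2) ⇒ d ≤ 3.
Solve for f: f(k) = k*(3*k**2 - 4)/9 (degree 3 ≤ 3).
Get s_k = R·t_k = k*(4 - 3*k**2) with R(k) = B(k−1)f(k)/C(k) = k*(3*k**2 - 4)/(9*k**2 + 9*k - 1).
Δs = -9*k**2 - 9*k + 1, as required.
Evaluate: s_(n+1) = -3*n**3 - 9*n**2 - 5*n + 1; subtract s_(2) = -16 ⇒ S(n) = -3*n**3 - 9*n**2 - 5*n + 17.

S(n) = - 3 n^{3} - 9 n^{2} - 5 n + 17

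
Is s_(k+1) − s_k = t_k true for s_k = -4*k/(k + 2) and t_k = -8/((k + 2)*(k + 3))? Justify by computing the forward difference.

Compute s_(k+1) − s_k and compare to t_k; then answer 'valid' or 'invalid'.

Valid: the claim telescopes to t_k.

s_(k+1) = 4*(-k - 1)/(k + 3)
s_(k+1) − s_k = -8/(k**2 + 5*k + 6)
(s_(k+1) − s_k) − t_k = 0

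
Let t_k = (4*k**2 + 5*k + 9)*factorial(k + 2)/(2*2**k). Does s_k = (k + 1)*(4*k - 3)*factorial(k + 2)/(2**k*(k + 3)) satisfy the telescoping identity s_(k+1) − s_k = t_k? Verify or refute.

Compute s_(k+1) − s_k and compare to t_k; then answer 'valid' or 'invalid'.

Invalid: residual -(4*k**3 + 17*k**2 + 16*k + 33)*factorial(k + 2)/(2**k*(k + 3)*(k + 4)) ≠ 0.

s_(k+1) = (k + 2)*(4*k + 1)*factorial(k + 3)/(2*2**k*(k + 4))
s_(k+1) − s_k = (4*k**4 + 25*k**3 + 58*k**2 + 91*k + 42)*factorial(k + 2)/(2*2**k*(k + 3)*(k + 4))
(s_(k+1) − s_k) − t_k = -(4*k**3 + 17*k**2 + 16*k + 33)*factorial(k + 2)/(2**k*(k + 3)*(k + 4))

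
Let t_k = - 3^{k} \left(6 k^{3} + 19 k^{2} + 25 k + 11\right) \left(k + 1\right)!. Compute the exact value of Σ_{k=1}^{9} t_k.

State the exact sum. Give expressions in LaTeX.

Σ = -450196000531188

Step 1: r(k) = 3*(6*k**4 + 49*k**3 + 155*k**2 + 223*k + 122)/(6*k**3 + 19*k**2 + 25*k + 11).
Normal form (A,B,C) = (3*k + 6, 1, k**3 + 19*k**2/6 + 25*k/6 + 11/6).
Set up (3*k + 6)·f(k+1) − (1)·f(k) − (k**3 + 19*k**2/6 + 25*k/6 + 11/6) = 0.
Degrees (1,0,3) ⇒ d ≤ 2.
A polynomial solution: f(k) = (2*k**2 - k + 1)/6.
Then R = B(k−1)f/C = (2*k**2 - k + 1)/(6*k**3 + 19*k**2 + 25*k + 11), so s_k = R(k)·t_k = -3**k*(2*k**2 - k + 1)*factorial(k + 1).
Verify: -3**k*(6*k**3 + 19*k**2 + 25*k + 11)*factorial(k + 1) matches t_k.
Σ_(k=1)^(9) t_k = s_(10) − s_(1) = -450196000531200 − (-12) = -450196000531188.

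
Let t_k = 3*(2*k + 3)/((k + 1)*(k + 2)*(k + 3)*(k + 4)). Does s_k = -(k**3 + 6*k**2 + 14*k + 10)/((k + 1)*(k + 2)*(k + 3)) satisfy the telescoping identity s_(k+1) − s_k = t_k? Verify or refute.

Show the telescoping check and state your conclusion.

s_(k+1) = (-14*k - (k + 1)**3 - 6*(k + 1)**2 - 24)/((k + 2)*(k + 3)*(k + 4))
s_(k+1) − s_k = 3*(2*k + 3)/(k**4 + 10*k**3 + 35*k**2 + 50*k + 24)
(s_(k+1) − s_k) − t_k = 0

valid (s_(k+1) − s_k reduces to t_k)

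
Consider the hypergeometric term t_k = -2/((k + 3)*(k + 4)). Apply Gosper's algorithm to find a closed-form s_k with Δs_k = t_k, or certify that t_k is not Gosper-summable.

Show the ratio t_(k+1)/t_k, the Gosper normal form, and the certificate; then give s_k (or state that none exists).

r(k) = (k + 3)/(k + 5) after simplifying.
A = k + 3, B = k + 5, C = 1.
f must satisfy (k + 3)·f(k+1) − (k + 4)·f(k) = 1.
Degrees (1,1,0) ⇒ d ≤ 1.
Coefficient equations give f(k) = k/3.
Get s_k = R·t_k = -2*k/(3*k + 9) with R(k) = B(k−1)f(k)/C(k) = k*(k + 4)/3.
s_(k+1) − s_k = -2/(k**2 + 7*k + 12) = t_k.

s_k = -2*k/(3*k + 9)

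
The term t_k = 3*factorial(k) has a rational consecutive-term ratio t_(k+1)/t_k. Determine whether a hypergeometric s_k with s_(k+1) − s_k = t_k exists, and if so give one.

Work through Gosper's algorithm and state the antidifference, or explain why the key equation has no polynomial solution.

none — t_k is not Gosper-summable

The ratio is k + 1.
Factor: A=k + 1; B=1; C=1.
Need (k + 1)·f(k+1) − (1)·f(k) = 1.
d = -1 from the (1,0,0) case.
d = -1 < 0 ⇒ no nonzero polynomial f; not summable.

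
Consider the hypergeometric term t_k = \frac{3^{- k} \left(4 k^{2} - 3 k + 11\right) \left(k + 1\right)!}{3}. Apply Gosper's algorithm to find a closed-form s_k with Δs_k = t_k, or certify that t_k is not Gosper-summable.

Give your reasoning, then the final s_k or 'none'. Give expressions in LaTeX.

t_(k+1)/t_k = (k + 2)*(-3*k + 4*(k + 1)**2 + 8)/(3*(4*k**2 - 3*k + 11)).
Take A(k)=k/3 + 2/3, B(k)=1, C(k)=k**2 - 3*k/4 + 11/4.
Need (k/3 + 2/3)·f(k+1) − (1)·f(k) = k**2 - 3*k/4 + 11/4.
Degrees (1,0,2) ⇒ d ≤ 1.
Solve for f: f(k) = 3*(4*k - 3)/4 (degree 1 ≤ 1).
So s_k = (B(k−1)f/C)·t_k = (3*(4*k - 3)/(4*k**2 - 3*k + 11))·t_k = (4*k - 3)*factorial(k + 1)/3**k.
s_(k+1) − s_k = (4*k**2 - 3*k + 11)*factorial(k + 1)/(3*3**k) = t_k.

s_k = 3^{- k} \left(4 k - 3\right) \left(k + 1\right)!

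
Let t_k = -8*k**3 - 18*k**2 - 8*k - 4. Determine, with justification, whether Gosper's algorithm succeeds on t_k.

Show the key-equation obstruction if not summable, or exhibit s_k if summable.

Yes. s_k = k*(-2*k**3 - 2*k**2 + 3*k - 3).

Step 1: r(k) = (4*k**3 + 21*k**2 + 34*k + 19)/(4*k**3 + 9*k**2 + 4*k + 2).
Factor: A=1; B=1; C=k**3 + 9*k**2/4 + k + 1/2.
Need (1)·f(k+1) − (1)·f(k) = k**3 + 9*k**2/4 + k + 1/2.
deg f ≤ 4 (via 0,0,3).
Solving with deg f ≤ 4: f(k) = k*(2*k**3 + 2*k**2 - 3*k + 3)/8.
So s_k = (B(k−1)f/C)·t_k = (k*(2*k**3 + 2*k**2 - 3*k + 3)/(2*(4*k**3 + 9*k**2 + 4*k + 2)))·t_k = k*(-2*k**3 - 2*k**2 + 3*k - 3).
s_(k+1) − s_k = -8*k**3 - 18*k**2 - 8*k - 4 = t_k.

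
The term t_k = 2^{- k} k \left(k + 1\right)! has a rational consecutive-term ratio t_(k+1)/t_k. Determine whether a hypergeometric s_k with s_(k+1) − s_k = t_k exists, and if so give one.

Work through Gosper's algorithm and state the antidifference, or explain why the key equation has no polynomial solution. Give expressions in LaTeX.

s_k = 2^{1 - k} \left(k + 1\right)!

The ratio is (k + 1)*(k + 2)/(2*k).
Take A(k)=k/2 + 1, B(k)=1, C(k)=k.
Solve (k/2 + 1)·f(k+1) − (1)·f(k) = k.
From deg A=1, deg B=0, deg C=1: d=0.
Match coefficients ⇒ f(k) = 2.
So s_k = (B(k−1)f/C)·t_k = (2/k)·t_k = 2**(1 - k)*factorial(k + 1).
s_(k+1) − s_k = k*factorial(k + 1)/2**k = t_k.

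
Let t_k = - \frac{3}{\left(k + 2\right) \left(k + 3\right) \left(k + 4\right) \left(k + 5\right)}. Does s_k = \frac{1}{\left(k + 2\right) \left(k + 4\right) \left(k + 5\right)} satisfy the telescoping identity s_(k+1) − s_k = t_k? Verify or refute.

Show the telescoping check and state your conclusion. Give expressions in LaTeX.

Invalid: residual \frac{8}{k^{5} + 20 k^{4} + 155 k^{3} + 580 k^{2} + 1044 k + 720} ≠ 0.

s_(k+1) = 1/((k + 3)*(k + 5)*(k + 6))
s_(k+1) − s_k = ((k + 2)*(k + 4) - (k + 3)*(k + 6))/((k + 2)*(k + 3)*(k + 4)*(k + 5)*(k + 6))
(s_(k+1) − s_k) − t_k = 8/(k**5 + 20*k**4 + 155*k**3 + 580*k**2 + 1044*k + 720)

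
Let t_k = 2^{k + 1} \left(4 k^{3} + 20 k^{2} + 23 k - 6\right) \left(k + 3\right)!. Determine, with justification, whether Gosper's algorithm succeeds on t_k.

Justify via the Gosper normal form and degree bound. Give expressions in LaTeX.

Yes. s_k = 2^{k + 1} \left(2 k^{2} - k - 2\right) \left(k + 3\right)!.

t_(k+1)/t_k = 2*(4*k**4 + 48*k**3 + 203*k**2 + 341*k + 164)/(4*k**3 + 20*k**2 + 23*k - 6).
Take A(k)=2*k + 8, B(k)=1, C(k)=k**3 + 5*k**2 + 23*k/4 - 3/2.
f must satisfy (2*k + 8)·f(k+1) − (1)·f(k) = k**3 + 5*k**2 + 23*k/4 - 3/2.
deg f ≤ 2 (via 1,0,3).
Match coefficients ⇒ f(k) = (2*k**2 - k - 2)/4.
Then R = B(k−1)f/C = (2*k**2 - k - 2)/(4*k**3 + 20*k**2 + 23*k - 6), so s_k = R(k)·t_k = 2**(k + 1)*(2*k**2 - k - 2)*factorial(k + 3).
Δs = 2**(k + 1)*(4*k**3 + 20*k**2 + 23*k - 6)*factorial(k + 3), as required.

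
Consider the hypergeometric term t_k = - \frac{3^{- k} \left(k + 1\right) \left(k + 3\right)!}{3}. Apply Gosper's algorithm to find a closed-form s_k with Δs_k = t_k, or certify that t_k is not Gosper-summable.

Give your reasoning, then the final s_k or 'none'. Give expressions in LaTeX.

Step 1: r(k) = (k + 2)*(k + 4)/(3*(k + 1)).
A = k/3 + 4/3, B = 1, C = k + 1.
Solve (k/3 + 4/3)·f(k+1) − (1)·f(k) = k + 1.
d = 0 from the (1,0,1) case.
Solving with deg f ≤ 0: f(k) = 3.
Then R = B(k−1)f/C = 3/(k + 1), so s_k = R(k)·t_k = -factorial(k + 3)/3**k.
Verify: -(k + 1)*factorial(k + 3)/(3*3**k) matches t_k.

s_k = - 3^{- k} \left(k + 3\right)!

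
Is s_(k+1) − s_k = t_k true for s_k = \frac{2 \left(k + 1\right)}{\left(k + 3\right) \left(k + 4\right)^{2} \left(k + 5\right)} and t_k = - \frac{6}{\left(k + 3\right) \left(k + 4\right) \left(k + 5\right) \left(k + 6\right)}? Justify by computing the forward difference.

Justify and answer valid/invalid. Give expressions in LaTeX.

s_(k+1) = 2*(k + 2)/((k + 4)*(k + 5)**2*(k + 6))
s_(k+1) − s_k = 6*(-k**2 - 5*k - 2)/(k**6 + 27*k**5 + 301*k**4 + 1773*k**3 + 5818*k**2 + 10080*k + 7200)
(s_(k+1) − s_k) − t_k = 12*(2*k + 9)/(k**6 + 27*k**5 + 301*k**4 + 1773*k**3 + 5818*k**2 + 10080*k + 7200)

Invalid: residual \frac{12 \left(2 k + 9\right)}{k^{6} + 27 k^{5} + 301 k^{4} + 1773 k^{3} + 5818 k^{2} + 10080 k + 7200} ≠ 0.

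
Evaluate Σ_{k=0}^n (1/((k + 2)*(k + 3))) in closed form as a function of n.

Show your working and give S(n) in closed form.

S(n) = (n + 1)/(2*(n + 3))

The ratio is (k + 2)/(k + 4).
Gosper form: A/B · C(k+1)/C(k) with A=k + 2, B=k + 4, C=1.
Need (k + 2)·f(k+1) − (k + 3)·f(k) = 1.
Degrees (1,1,0) ⇒ d ≤ 1.
Solve for f: f(k) = k/2 (degree 1 ≤ 1).
So s_k = (B(k−1)f/C)·t_k = (k*(k + 3)/2)·t_k = k/(2*(k + 2)).
Verify: 1/(k**2 + 5*k + 6) matches t_k.
Evaluate: s_(n+1) = (n + 1)/(2*(n + 3)); subtract s_(0) = 0 ⇒ S(n) = (n + 1)/(2*(n + 3)).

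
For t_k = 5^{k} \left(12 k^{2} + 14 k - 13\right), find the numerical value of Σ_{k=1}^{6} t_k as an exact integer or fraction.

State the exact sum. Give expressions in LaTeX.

Σ = 9140640

Step 1: r(k) = 5*(12*k**2 + 38*k + 13)/(12*k**2 + 14*k - 13).
Normal form (A,B,C) = (5, 1, k**2 + 7*k/6 - 13/12).
Key eq: (5)·f(k+1) = (1)·f(k) + (k**2 + 7*k/6 - 13/12).
From deg A=0, deg B=0, deg C=2: d=2.
Solve for f: f(k) = (3*k**2 - 4*k - 2)/12 (degree 2 ≤ 2).
Certificate R = B(k−1)f/C = (3*k**2 - 4*k - 2)/(12*k**2 + 14*k - 13) gives s_k = 5**k*(3*k**2 - 4*k - 2).
Check: Δs_k = 5**k*(12*k**2 + 14*k - 13). ✓
Sum = s_(7) − s_(1); s_(7) = 9140625, s_(1) = -15 ⇒ 9140640.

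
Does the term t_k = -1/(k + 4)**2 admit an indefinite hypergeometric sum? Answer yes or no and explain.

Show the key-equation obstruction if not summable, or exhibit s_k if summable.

No — t_k has no hypergeometric antidifference.

Compute t_(k+1)/t_k: get (k + 4)**2/(k + 5)**2.
Take A(k)=k**2 + 8*k + 16, B(k)=k**2 + 10*k + 25, C(k)=1.
Key eq: (k**2 + 8*k + 16)·f(k+1) = (k**2 + 8*k + 16)·f(k) + (1).
From deg A=2, deg B=2, deg C=0: d=0.
Put f(k) = c0: A·f(k+1) − B(k−1)·f(k) − C = -1; need -1 = 0 — inconsistent ⇒ no f, not summable.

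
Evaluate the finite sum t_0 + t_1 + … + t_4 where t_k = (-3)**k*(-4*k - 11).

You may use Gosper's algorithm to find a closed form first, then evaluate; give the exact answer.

The ratio is 3*(-4*k - 15)/(4*k + 11).
Gosper form: A/B · C(k+1)/C(k) with A=-3, B=1, C=k + 11/4.
Solve (-3)·f(k+1) − (1)·f(k) = k + 11/4.
d = 1 from the (0,0,1) case.
Coefficient equations give f(k) = -(k + 2)/4.
Get s_k = R·t_k = (-3)**k*(k + 2) with R(k) = B(k−1)f(k)/C(k) = -(k + 2)/(4*k + 11).
s_(k+1) − s_k = (-3)**k*(-4*k - 11) = t_k.
Telescoping: Σ = s_(5) − s_(0) = -1701 − (2) = -1703.

Σ = -1703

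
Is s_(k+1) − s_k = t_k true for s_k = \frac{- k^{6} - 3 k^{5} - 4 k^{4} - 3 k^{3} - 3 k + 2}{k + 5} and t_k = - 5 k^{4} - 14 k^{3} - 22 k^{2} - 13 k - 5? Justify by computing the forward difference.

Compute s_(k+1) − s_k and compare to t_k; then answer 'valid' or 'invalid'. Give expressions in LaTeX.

s_(k+1) = (-k**6 - 9*k**5 - 34*k**4 - 69*k**3 - 78*k**2 - 49*k - 12)/(k + 6)
s_(k+1) − s_k = (-5*k**6 - 57*k**5 - 212*k**4 - 405*k**3 - 436*k**2 - 241*k - 72)/(k**2 + 11*k + 30)
(s_(k+1) − s_k) − t_k = 6*(2*k**5 + 19*k**4 + 45*k**3 + 62*k**2 + 34*k + 13)/(k**2 + 11*k + 30)

Invalid: residual \frac{6 \left(2 k^{5} + 19 k^{4} + 45 k^{3} + 62 k^{2} + 34 k + 13\right)}{k^{2} + 11 k + 30} ≠ 0.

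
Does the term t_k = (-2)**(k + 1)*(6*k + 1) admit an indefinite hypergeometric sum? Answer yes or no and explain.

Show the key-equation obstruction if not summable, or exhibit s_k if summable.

t_(k+1)/t_k = 2*(-6*k - 7)/(6*k + 1).
Take A(k)=-2, B(k)=1, C(k)=k + 1/6.
Key eq: (-2)·f(k+1) = (1)·f(k) + (k + 1/6).
From deg A=0, deg B=0, deg C=1: d=1.
Solve for f: f(k) = -(2*k - 1)/6 (degree 1 ≤ 1).
So s_k = (B(k−1)f/C)·t_k = (-(2*k - 1)/(6*k + 1))·t_k = (-2)**(k + 1)*(1 - 2*k).
Verify: (-2)**(k + 1)*(6*k + 1) matches t_k.

Yes. s_k = (-2)**(k + 1)*(1 - 2*k).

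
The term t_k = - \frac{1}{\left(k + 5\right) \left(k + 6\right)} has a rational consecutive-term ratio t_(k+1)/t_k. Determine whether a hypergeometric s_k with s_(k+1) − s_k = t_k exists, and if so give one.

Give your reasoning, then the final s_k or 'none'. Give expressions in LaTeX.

s_k = - \frac{k}{5 k + 25}

Compute t_(k+1)/t_k: get (k + 5)/(k + 7).
So A=k + 5 and B=k + 7, with C=1.
Solve (k + 5)·f(k+1) − (k + 6)·f(k) = 1.
d = 1 from the (1,1,0) case.
Match coefficients ⇒ f(k) = k/5.
Get s_k = R·t_k = -k/(5*k + 25) with R(k) = B(k−1)f(k)/C(k) = k*(k + 6)/5.
Check: Δs_k = -1/(k**2 + 11*k + 30). ✓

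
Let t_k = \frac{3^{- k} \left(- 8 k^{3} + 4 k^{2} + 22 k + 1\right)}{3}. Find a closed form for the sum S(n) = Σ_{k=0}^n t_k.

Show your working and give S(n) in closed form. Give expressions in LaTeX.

Ratio r(k) = (8*k**3 + 20*k**2 - 6*k - 19)/(3*(8*k**3 - 4*k**2 - 22*k - 1)).
Gosper form: A/B · C(k+1)/C(k) with A=1/3, B=1, C=k**3 - k**2/2 - 11*k/4 - 1/8.
Key eq: (1/3)·f(k+1) = (1)·f(k) + (k**3 - k**2/2 - 11*k/4 - 1/8).
Bound: deg f ≤ 3.
Solving with deg f ≤ 3: f(k) = -3*(2*k + 3)*(2*k**2 - k + 1)/8.
So s_k = (B(k−1)f/C)·t_k = (-3*(2*k + 3)*(2*k**2 - k + 1)/(8*k**3 - 4*k**2 - 22*k - 1))·t_k = (4*k**3 + 4*k**2 - k + 3)/3**k.
Check: Δs_k = (-8*k**3 + 4*k**2 + 22*k + 1)/(3*3**k). ✓
Telescope: S(n) = s_(n+1) − s_(0) = 3**(-n - 1)*(4*n**3 + 16*n**2 + 19*n + 10) − (3) = 3**(-n - 1)*(-3**(n + 2) + 4*n**3 + 16*n**2 + 19*n + 10).

S(n) = 3^{- n - 1} \left(- 3^{n + 2} + 4 n^{3} + 16 n^{2} + 19 n + 10\right)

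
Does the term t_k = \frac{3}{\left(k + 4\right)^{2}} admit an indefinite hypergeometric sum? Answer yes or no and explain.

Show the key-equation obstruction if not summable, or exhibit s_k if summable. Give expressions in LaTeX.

No; the coefficient equations for f are inconsistent.

r(k) = (k + 4)**2/(k + 5)**2 after simplifying.
Gosper form: A/B · C(k+1)/C(k) with A=k**2 + 8*k + 16, B=k**2 + 10*k + 25, C=1.
Need (k**2 + 8*k + 16)·f(k+1) − (k**2 + 8*k + 16)·f(k) = 1.
Bound: deg f ≤ 0.
f = c0 ⇒ A·f(k+1) − B(k−1)·f(k) − C = -1. The system {-1 = 0} is inconsistent; no antidifference.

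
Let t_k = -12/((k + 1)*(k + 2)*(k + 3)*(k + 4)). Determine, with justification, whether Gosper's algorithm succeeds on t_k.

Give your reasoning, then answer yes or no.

The ratio is (k + 1)/(k + 5).
So A=k + 1 and B=k + 5, with C=1.
Solve (k + 1)·f(k+1) − (k + 4)·f(k) = 1.
deg f ≤ 3 (via 1,1,0).
Match coefficients ⇒ f(k) = k*(k**2 + 6*k + 11)/18.
Certificate R = B(k−1)f/C = k*(k + 4)*(k**2 + 6*k + 11)/18 gives s_k = 2*k*(-k**2 - 6*k - 11)/(3*(k + 1)*(k + 2)*(k + 3)).
Δs = -12/(k**4 + 10*k**3 + 35*k**2 + 50*k + 24), as required.

Yes. s_k = 2*k*(-k**2 - 6*k - 11)/(3*(k + 1)*(k + 2)*(k + 3)).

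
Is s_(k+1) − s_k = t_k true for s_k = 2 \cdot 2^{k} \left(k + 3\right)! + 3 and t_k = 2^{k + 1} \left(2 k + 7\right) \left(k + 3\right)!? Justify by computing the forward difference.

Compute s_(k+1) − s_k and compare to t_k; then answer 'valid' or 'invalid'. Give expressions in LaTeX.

valid (s_(k+1) − s_k reduces to t_k)

s_(k+1) = 2*2**(k + 1)*factorial(k + 4) + 3
s_(k+1) − s_k = 2**(k + 1)*(2*k + 7)*factorial(k + 3)
(s_(k+1) − s_k) − t_k = 0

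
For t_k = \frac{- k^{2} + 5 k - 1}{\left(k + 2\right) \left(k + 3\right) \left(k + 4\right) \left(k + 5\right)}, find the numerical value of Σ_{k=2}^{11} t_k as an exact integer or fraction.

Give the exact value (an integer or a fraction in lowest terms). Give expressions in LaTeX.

t_(k+1)/t_k = (k**3 - k**2 - 9*k - 6)/(k**3 + k**2 - 29*k + 6).
Normal form (A,B,C) = (k + 2, k + 6, k**2 - 5*k + 1).
Set up (k + 2)·f(k+1) − (k + 5)·f(k) − (k**2 - 5*k + 1) = 0.
deg f ≤ 3 (via 1,1,2).
Solve for f: f(k) = k*(k - 13)*(k - 2)/24 (degree 3 ≤ 3).
Then R = B(k−1)f/C = k*(k - 13)*(k - 2)*(k + 5)/(24*(k**2 - 5*k + 1)), so s_k = R(k)·t_k = k*(-k**2 + 15*k - 26)/(24*(k + 2)*(k + 3)*(k + 4)).
Δs = (-k**2 + 5*k - 1)/(k**4 + 14*k**3 + 71*k**2 + 154*k + 120), as required.
Evaluate s at k=12 and k=2: 1/672 and 0; difference 1/672.

Σ = 1/672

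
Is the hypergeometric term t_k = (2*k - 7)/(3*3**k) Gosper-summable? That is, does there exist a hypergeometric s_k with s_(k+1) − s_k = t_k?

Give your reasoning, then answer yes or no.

Yes. s_k = (3 - k)/3**k.

Step 1: r(k) = (2*k - 5)/(3*(2*k - 7)).
Normal form (A,B,C) = (1/3, 1, k - 7/2).
Set up (1/3)·f(k+1) − (1)·f(k) − (k - 7/2) = 0.
Degrees (0,0,1) ⇒ d ≤ 1.
Match coefficients ⇒ f(k) = -3*(k - 3)/2.
R(k) = B(k−1)·f(k)/C(k) = -3*(k - 3)/(2*k - 7); s_k = R·t_k = (3 - k)/3**k.
Check: Δs_k = (2*k - 7)/(3*3**k). ✓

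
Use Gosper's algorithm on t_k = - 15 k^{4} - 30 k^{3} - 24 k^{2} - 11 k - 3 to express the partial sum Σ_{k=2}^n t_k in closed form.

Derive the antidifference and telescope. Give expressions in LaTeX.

S(n) = - 3 n^{5} - 15 n^{4} - 28 n^{3} - 25 n^{2} - 12 n + 83

The ratio is (15*k**4 + 90*k**3 + 204*k**2 + 209*k + 83)/(15*k**4 + 30*k**3 + 24*k**2 + 11*k + 3).
Normal form (A,B,C) = (1, 1, k**4 + 2*k**3 + 8*k**2/5 + 11*k/15 + 1/5).
f must satisfy (1)·f(k+1) − (1)·f(k) = k**4 + 2*k**3 + 8*k**2/5 + 11*k/15 + 1/5.
From deg A=0, deg B=0, deg C=4: d=5.
A polynomial solution: f(k) = k*(3*k**4 - 2*k**2 + k + 1)/15.
Then R = B(k−1)f/C = k*(3*k**4 - 2*k**2 + k + 1)/(15*k**4 + 30*k**3 + 24*k**2 + 11*k + 3), so s_k = R(k)·t_k = k*(-3*k**4 + 2*k**2 - k - 1).
Δs = -15*k**4 - 30*k**3 - 24*k**2 - 11*k - 3, as required.
Σ_(k=2)^n t_k = s_(n+1) − s_(2) = (-3*n**5 - 15*n**4 - 28*n**3 - 25*n**2 - 12*n - 3) − (-86), i.e. -3*n**5 - 15*n**4 - 28*n**3 - 25*n**2 - 12*n + 83.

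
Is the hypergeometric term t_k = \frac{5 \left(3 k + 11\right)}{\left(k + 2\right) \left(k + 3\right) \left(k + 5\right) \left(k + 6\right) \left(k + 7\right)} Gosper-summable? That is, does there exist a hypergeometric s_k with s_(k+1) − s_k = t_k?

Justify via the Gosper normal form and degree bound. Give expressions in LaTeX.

Yes. s_k = \frac{k \left(k^{2} + 13 k + 52\right)}{12 \left(k^{3} + 13 k^{2} + 52 k + 60\right)}.

r(k) = (k + 2)*(k + 5)*(3*k + 14)/((k + 4)*(k + 8)*(3*k + 11)) after simplifying.
A = k + 2, B = k + 8, C = k**2 + 23*k/3 + 44/3.
Solve (k + 2)·f(k+1) − (k + 7)·f(k) = k**2 + 23*k/3 + 44/3.
From deg A=1, deg B=1, deg C=2: d=5.
Match coefficients ⇒ f(k) = k*(k + 3)*(k + 4)*(k**2 + 13*k + 52)/180.
Certificate R = B(k−1)f/C = k*(k + 3)*(k + 7)*(k**2 + 13*k + 52)/(60*(3*k + 11)) gives s_k = k*(k**2 + 13*k + 52)/(12*(k**3 + 13*k**2 + 52*k + 60)).
s_(k+1) − s_k = 5*(3*k + 11)/(k**5 + 23*k**4 + 203*k**3 + 853*k**2 + 1692*k + 1260) = t_k.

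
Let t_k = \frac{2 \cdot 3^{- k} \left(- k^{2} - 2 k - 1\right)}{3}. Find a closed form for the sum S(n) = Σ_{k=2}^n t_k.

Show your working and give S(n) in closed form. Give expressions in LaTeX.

Ratio r(k) = (k**2 + 4*k + 4)/(3*(k**2 + 2*k + 1)).
Factor: A=1/3; B=1; C=k**2 + 2*k + 1.
Need (1/3)·f(k+1) − (1)·f(k) = k**2 + 2*k + 1.
Bound: deg f ≤ 2.
Coefficient equations give f(k) = -3*(k**2 + 3*k + 3)/2.
Get s_k = R·t_k = (k**2 + 3*k + 3)/3**k with R(k) = B(k−1)f(k)/C(k) = -3*(k**2 + 3*k + 3)/(2*(k + 1)**2).
Check: Δs_k = 2*(-k**2 - 2*k - 1)/(3*3**k). ✓
Σ_(k=2)^n t_k = s_(n+1) − s_(2) = (3**(-n - 1)*(n**2 + 5*n + 7)) − (13/9), i.e. 3**(-n - 2)*(-13*3**n + 3*n**2 + 15*n + 21).

S(n) = 3^{- n - 2} \left(- 13 \cdot 3^{n} + 3 n^{2} + 15 n + 21\right)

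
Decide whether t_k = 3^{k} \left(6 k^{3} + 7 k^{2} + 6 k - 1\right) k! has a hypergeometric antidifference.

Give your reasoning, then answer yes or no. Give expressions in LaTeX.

Yes. s_k = 3^{k} \left(k - 1\right) \left(2 k - 1\right) k!.

Compute t_(k+1)/t_k: get 3*(6*k**4 + 31*k**3 + 63*k**2 + 56*k + 18)/(6*k**3 + 7*k**2 + 6*k - 1).
Gosper form: A/B · C(k+1)/C(k) with A=3*k + 3, B=1, C=k**3 + 7*k**2/6 + k - 1/6.
Need (3*k + 3)·f(k+1) − (1)·f(k) = k**3 + 7*k**2/6 + k - 1/6.
From deg A=1, deg B=0, deg C=3: d=2.
Solve for f: f(k) = (k - 1)*(2*k - 1)/6 (degree 2 ≤ 2).
Certificate R = B(k−1)f/C = (k - 1)*(2*k - 1)/(6*k**3 + 7*k**2 + 6*k - 1) gives s_k = 3**k*(k - 1)*(2*k - 1)*factorial(k).
Check: Δs_k = 3**k*(6*k**3 + 7*k**2 + 6*k - 1)*factorial(k). ✓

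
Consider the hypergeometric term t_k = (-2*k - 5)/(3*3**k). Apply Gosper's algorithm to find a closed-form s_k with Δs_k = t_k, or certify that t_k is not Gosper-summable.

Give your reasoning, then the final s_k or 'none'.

s_k = (k + 3)/3**k

t_(k+1)/t_k = (2*k + 7)/(3*(2*k + 5)).
So A=1/3 and B=1, with C=k + 5/2.
Key eq: (1/3)·f(k+1) = (1)·f(k) + (k + 5/2).
deg f ≤ 1 (via 0,0,1).
Match coefficients ⇒ f(k) = -3*(k + 3)/2.
So s_k = (B(k−1)f/C)·t_k = (-3*(k + 3)/(2*k + 5))·t_k = (k + 3)/3**k.
Verify: (-2*k - 5)/(3*3**k) matches t_k.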